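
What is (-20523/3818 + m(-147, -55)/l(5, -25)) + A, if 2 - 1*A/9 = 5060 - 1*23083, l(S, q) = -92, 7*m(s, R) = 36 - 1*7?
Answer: 8670960971/53452 ≈ 1.6222e+5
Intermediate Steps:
m(s, R) = 29/7 (m(s, R) = (36 - 1*7)/7 = (36 - 7)/7 = (⅐)*29 = 29/7)
A = 162225 (A = 18 - 9*(5060 - 1*23083) = 18 - 9*(5060 - 23083) = 18 - 9*(-18023) = 18 + 162207 = 162225)
(-20523/3818 + m(-147, -55)/l(5, -25)) + A = (-20523/3818 + (29/7)/(-92)) + 162225 = (-20523*1/3818 + (29/7)*(-1/92)) + 162225 = (-20523/3818 - 29/644) + 162225 = -289729/53452 + 162225 = 8670960971/53452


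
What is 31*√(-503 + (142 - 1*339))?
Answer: 310*I*√7 ≈ 820.18*I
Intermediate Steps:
31*√(-503 + (142 - 1*339)) = 31*√(-503 + (142 - 339)) = 31*√(-503 - 197) = 31*√(-700) = 31*(10*I*√7) = 310*I*√7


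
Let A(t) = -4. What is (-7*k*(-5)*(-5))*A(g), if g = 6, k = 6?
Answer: 4200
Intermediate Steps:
(-7*k*(-5)*(-5))*A(g) = -7*6*(-5)*(-5)*(-4) = -(-210)*(-5)*(-4) = -7*150*(-4) = -1050*(-4) = 4200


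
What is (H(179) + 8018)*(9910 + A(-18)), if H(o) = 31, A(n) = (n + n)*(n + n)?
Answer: 90197094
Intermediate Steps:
A(n) = 4*n² (A(n) = (2*n)*(2*n) = 4*n²)
(H(179) + 8018)*(9910 + A(-18)) = (31 + 8018)*(9910 + 4*(-18)²) = 8049*(9910 + 4*324) = 8049*(9910 + 1296) = 8049*11206 = 90197094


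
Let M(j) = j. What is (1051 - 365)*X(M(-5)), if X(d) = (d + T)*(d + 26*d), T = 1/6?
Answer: 447615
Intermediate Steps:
T = ⅙ ≈ 0.16667
X(d) = 27*d*(⅙ + d) (X(d) = (d + ⅙)*(d + 26*d) = (⅙ + d)*(27*d) = 27*d*(⅙ + d))
(1051 - 365)*X(M(-5)) = (1051 - 365)*((9/2)*(-5)*(1 + 6*(-5))) = 686*((9/2)*(-5)*(1 - 30)) = 686*((9/2)*(-5)*(-29)) = 686*(1305/2) = 447615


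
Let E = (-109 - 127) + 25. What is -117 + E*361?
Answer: -76288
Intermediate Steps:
E = -211 (E = -236 + 25 = -211)
-117 + E*361 = -117 - 211*361 = -117 - 76171 = -76288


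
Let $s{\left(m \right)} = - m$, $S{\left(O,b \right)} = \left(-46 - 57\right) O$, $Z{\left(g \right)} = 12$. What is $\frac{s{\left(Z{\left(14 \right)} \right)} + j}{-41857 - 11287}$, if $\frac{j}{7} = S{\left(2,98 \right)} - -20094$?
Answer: $- \frac{2677}{1022} \approx -2.6194$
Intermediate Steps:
$S{\left(O,b \right)} = - 103 O$
$j = 139216$ ($j = 7 \left(\left(-103\right) 2 - -20094\right) = 7 \left(-206 + 20094\right) = 7 \cdot 19888 = 139216$)
$\frac{s{\left(Z{\left(14 \right)} \right)} + j}{-41857 - 11287} = \frac{\left(-1\right) 12 + 139216}{-41857 - 11287} = \frac{-12 + 139216}{-53144} = 139204 \left(- \frac{1}{53144}\right) = - \frac{2677}{1022}$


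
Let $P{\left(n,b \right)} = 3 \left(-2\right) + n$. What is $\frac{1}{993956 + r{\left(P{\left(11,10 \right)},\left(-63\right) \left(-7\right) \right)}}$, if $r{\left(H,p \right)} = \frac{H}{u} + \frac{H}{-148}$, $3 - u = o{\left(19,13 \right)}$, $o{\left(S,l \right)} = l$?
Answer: $\frac{148}{147105409} \approx 1.0061 \cdot 10^{-6}$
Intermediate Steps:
$u = -10$ ($u = 3 - 13 = -10$)
$P{\left(n,b \right)} = -6 + n$
$r{\left(H,p \right)} = - \frac{79 H}{740}$ ($r{\left(H,p \right)} = \frac{H}{-10} + \frac{H}{-148} = H \left(- \frac{1}{10}\right) + H \left(- \frac{1}{148}\right) = - \frac{H}{10} - \frac{H}{148} = - \frac{79 H}{740}$)
$\frac{1}{993956 + r{\left(P{\left(11,10 \right)},\left(-63\right) \left(-7\right) \right)}} = \frac{1}{993956 - \frac{79 \left(-6 + 11\right)}{740}} = \frac{1}{993956 - \frac{79}{148}} = \frac{1}{\frac{147105409}{148}} = \frac{148}{147105409}$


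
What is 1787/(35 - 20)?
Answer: 1787/15 ≈ 119.13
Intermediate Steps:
1787/(35 - 20) = 1787/15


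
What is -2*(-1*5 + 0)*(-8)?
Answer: -80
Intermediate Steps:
-2*(-1*5 + 0)*(-8) = -2*(-5 + 0)*(-8) = -2*(-5)*(-8) = 10*(-8) = -80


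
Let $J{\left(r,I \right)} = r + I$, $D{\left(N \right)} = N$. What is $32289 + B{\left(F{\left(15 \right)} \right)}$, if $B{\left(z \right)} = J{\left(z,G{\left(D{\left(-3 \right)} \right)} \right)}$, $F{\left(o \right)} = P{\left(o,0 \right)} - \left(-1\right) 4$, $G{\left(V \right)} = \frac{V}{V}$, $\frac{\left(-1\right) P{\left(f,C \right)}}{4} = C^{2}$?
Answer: $32294$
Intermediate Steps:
$P{\left(f,C \right)} = - 4 C^{2}$
$G{\left(V \right)} = 1$
$J{\left(r,I \right)} = I + r$
$F{\left(o \right)} = 4$ ($F{\left(o \right)} = - 4 \cdot 0^{2} - \left(-1\right) 4 = \left(-4\right) 0 - -4 = 0 + 4 = 4$)
$B{\left(z \right)} = 1 + z$
$32289 + B{\left(F{\left(15 \right)} \right)} = 32289 + \left(1 + 4\right) = 32289 + 5 = 32294$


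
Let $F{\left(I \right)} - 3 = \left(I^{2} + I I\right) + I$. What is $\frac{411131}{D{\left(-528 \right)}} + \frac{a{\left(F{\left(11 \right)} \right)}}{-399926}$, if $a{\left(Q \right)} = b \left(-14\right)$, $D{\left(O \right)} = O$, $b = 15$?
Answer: $- \frac{82210932713}{105580464} \approx -778.66$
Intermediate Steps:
$F{\left(I \right)} = 3 + I + 2 I^{2}$ ($F{\left(I \right)} = 3 + \left(\left(I^{2} + I I\right) + I\right) = 3 + \left(\left(I^{2} + I^{2}\right) + I\right) = 3 + \left(2 I^{2} + I\right) = 3 + \left(I + 2 I^{2}\right) = 3 + I + 2 I^{2}$)
$a{\left(Q \right)} = -210$ ($a{\left(Q \right)} = 15 \left(-14\right) = -210$)
$\frac{411131}{D{\left(-528 \right)}} + \frac{a{\left(F{\left(11 \right)} \right)}}{-399926} = \frac{411131}{-528} - \frac{210}{-399926} = 411131 \left(- \frac{1}{528}\right) - - \frac{105}{199963} = - \frac{411131}{528} + \frac{105}{199963} = - \frac{82210932713}{105580464}$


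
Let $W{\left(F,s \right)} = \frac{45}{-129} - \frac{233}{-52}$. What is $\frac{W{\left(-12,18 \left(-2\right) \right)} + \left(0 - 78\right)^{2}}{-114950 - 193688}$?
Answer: $- \frac{13613063}{690114568} \approx -0.019726$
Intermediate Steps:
$W{\left(F,s \right)} = \frac{9239}{2236}$ ($W{\left(F,s \right)} = 45 \left(- \frac{1}{129}\right) - - \frac{233}{52} = - \frac{15}{43} + \frac{233}{52} = \frac{9239}{2236}$)
$\frac{W{\left(-12,18 \left(-2\right) \right)} + \left(0 - 78\right)^{2}}{-114950 - 193688} = \frac{\frac{9239}{2236} + \left(0 - 78\right)^{2}}{-114950 - 193688} = \frac{\frac{9239}{2236} + \left(-78\right)^{2}}{-308638} = \left(\frac{9239}{2236} + 6084\right) \left(- \frac{1}{308638}\right) = \frac{13613063}{2236} \left(- \frac{1}{308638}\right) = - \frac{13613063}{690114568}$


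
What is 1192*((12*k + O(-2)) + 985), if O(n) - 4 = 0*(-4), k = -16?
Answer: 950024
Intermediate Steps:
O(n) = 4 (O(n) = 4 + 0*(-4) = 4 + 0 = 4)
1192*((12*k + O(-2)) + 985) = 1192*((12*(-16) + 4) + 985) = 1192*((-192 + 4) + 985) = 1192*(-188 + 985) = 1192*797 = 950024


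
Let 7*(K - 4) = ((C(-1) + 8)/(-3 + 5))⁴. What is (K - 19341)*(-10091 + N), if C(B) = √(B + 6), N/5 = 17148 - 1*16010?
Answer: 1357836129/16 - 607338*√5/7 ≈ 8.4671e+7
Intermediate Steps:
N = 5690 (N = 5*(17148 - 1*16010) = 5*(17148 - 16010) = 5*1138 = 5690)
C(B) = √(6 + B)
K = 4 + (4 + √5/2)⁴/7 (K = 4 + ((√(6 - 1) + 8)/(-3 + 5))⁴/7 = 4 + ((√5 + 8)/2)⁴/7 = 4 + ((8 + √5)*(½))⁴/7 = 4 + (4 + √5/2)⁴/7 ≈ 102.02)
(K - 19341)*(-10091 + N) = ((927/16 + 138*√5/7) - 19341)*(-10091 + 5690) = (-308529/16 + 138*√5/7)*(-4401) = 1357836129/16 - 607338*√5/7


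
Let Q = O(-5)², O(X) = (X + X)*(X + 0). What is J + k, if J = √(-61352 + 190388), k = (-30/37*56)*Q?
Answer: -4200000/37 + 2*√32259 ≈ -1.1315e+5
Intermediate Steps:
O(X) = 2*X² (O(X) = (2*X)*X = 2*X²)
Q = 2500 (Q = (2*(-5)²)² = (2*25)² = 50² = 2500)
k = -4200000/37 (k = (-30/37*56)*2500 = (-30*1/37*56)*2500 = -30/37*56*2500 = -1680/37*2500 = -4200000/37 ≈ -1.1351e+5)
J = 2*√32259 (J = √129036 = 2*√32259 ≈ 359.22)
J + k = 2*√32259 - 4200000/37 = -4200000/37 + 2*√32259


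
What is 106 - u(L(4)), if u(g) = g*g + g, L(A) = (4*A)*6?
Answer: -9206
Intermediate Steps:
L(A) = 24*A
u(g) = g + g**2 (u(g) = g**2 + g = g + g**2)
106 - u(L(4)) = 106 - 24*4*(1 + 24*4) = 106 - 96*(1 + 96) = 106 - 96*97 = 106 - 1*9312 = 106 - 9312 = -9206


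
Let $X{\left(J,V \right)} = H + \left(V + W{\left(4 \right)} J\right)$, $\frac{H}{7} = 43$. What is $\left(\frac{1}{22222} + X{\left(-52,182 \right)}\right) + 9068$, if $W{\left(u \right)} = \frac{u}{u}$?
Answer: $\frac{211086779}{22222} \approx 9499.0$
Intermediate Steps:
$W{\left(u \right)} = 1$
$H = 301$ ($H = 7 \cdot 43 = 301$)
$X{\left(J,V \right)} = 301 + J + V$ ($X{\left(J,V \right)} = 301 + \left(V + 1 J\right) = 301 + \left(V + J\right) = 301 + \left(J + V\right) = 301 + J + V$)
$\left(\frac{1}{22222} + X{\left(-52,182 \right)}\right) + 9068 = \left(\frac{1}{22222} + \left(301 - 52 + 182\right)\right) + 9068 = \left(\frac{1}{22222} + 431\right) + 9068 = \frac{9577683}{22222} + 9068 = \frac{211086779}{22222}$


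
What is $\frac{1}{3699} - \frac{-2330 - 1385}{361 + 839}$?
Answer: $\frac{916199}{295920} \approx 3.0961$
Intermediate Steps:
$\frac{1}{3699} - \frac{-2330 - 1385}{361 + 839} = \frac{1}{3699} - - \frac{3715}{1200} = \frac{1}{3699} - \left(-3715\right) \frac{1}{1200} = \frac{1}{3699} - - \frac{743}{240} = \frac{1}{3699} + \frac{743}{240} = \frac{916199}{295920}$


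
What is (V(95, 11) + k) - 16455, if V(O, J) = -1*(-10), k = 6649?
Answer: -9796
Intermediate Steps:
V(O, J) = 10
(V(95, 11) + k) - 16455 = (10 + 6649) - 16455 = 6659 - 16455 = -9796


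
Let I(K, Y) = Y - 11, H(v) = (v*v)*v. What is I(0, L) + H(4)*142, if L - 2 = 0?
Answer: 9079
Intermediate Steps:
L = 2 (L = 2 + 0 = 2)
H(v) = v**3 (H(v) = v**2*v = v**3)
I(K, Y) = -11 + Y
I(0, L) + H(4)*142 = (-11 + 2) + 4**3*142 = -9 + 64*142 = -9 + 9088 = 9079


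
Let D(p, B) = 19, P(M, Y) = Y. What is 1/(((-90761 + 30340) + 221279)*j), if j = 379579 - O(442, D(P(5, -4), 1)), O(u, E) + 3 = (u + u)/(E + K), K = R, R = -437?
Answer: 209/12761360582640 ≈ 1.6378e-11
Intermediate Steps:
K = -437
O(u, E) = -3 + 2*u/(-437 + E) (O(u, E) = -3 + (u + u)/(E - 437) = -3 + (2*u)/(-437 + E) = -3 + 2*u/(-437 + E))
j = 79333080/209 (j = 379579 - (1311 - 3*19 + 2*442)/(-437 + 19) = 379579 - (1311 - 57 + 884)/(-418) = 379579 - (-1)*2138/418 = 379579 - 1*(-1069/209) = 379579 + 1069/209 = 79333080/209 ≈ 3.7958e+5)
1/(((-90761 + 30340) + 221279)*j) = 1/(((-90761 + 30340) + 221279)*(79333080/209)) = (209/79333080)/(-60421 + 221279) = (209/79333080)/160858 = (1/160858)*(209/79333080) = 209/12761360582640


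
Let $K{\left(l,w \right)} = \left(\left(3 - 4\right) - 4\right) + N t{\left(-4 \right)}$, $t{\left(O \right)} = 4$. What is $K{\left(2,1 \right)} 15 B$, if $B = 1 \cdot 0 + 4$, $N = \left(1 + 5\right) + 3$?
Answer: $1860$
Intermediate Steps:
$N = 9$ ($N = 6 + 3 = 9$)
$B = 4$ ($B = 0 + 4 = 4$)
$K{\left(l,w \right)} = 31$ ($K{\left(l,w \right)} = \left(\left(3 - 4\right) - 4\right) + 9 \cdot 4 = \left(-1 - 4\right) + 36 = -5 + 36 = 31$)
$K{\left(2,1 \right)} 15 B = 31 \cdot 15 \cdot 4 = 465 \cdot 4 = 1860$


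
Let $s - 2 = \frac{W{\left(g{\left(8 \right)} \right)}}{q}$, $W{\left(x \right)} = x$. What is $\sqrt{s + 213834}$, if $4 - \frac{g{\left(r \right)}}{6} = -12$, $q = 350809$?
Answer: $\frac{2 \sqrt{6579036328019195}}{350809} \approx 462.42$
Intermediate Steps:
$g{\left(r \right)} = 96$ ($g{\left(r \right)} = 24 - -72 = 24 + 72 = 96$)
$s = \frac{701714}{350809}$ ($s = 2 + \frac{96}{350809} = \frac{701714}{350809} \approx 2.0003$)
$\sqrt{s + 213834} = \sqrt{\frac{701714}{350809} + 213834} = \sqrt{\frac{75015593420}{350809}} = \frac{2 \sqrt{6579036328019195}}{350809}$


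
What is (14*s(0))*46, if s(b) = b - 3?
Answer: -1932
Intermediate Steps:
s(b) = -3 + b
(14*s(0))*46 = (14*(-3 + 0))*46 = (14*(-3))*46 = -42*46 = -1932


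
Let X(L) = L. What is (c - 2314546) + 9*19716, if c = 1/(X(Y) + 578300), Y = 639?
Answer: -1237251694777/578939 ≈ -2.1371e+6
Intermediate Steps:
c = 1/578939 (c = 1/(639 + 578300) = 1/578939 ≈ 1.7273e-6)
(c - 2314546) + 9*19716 = (1/578939 - 2314546) + 9*19716 = -1339980946693/578939 + 177444 = -1237251694777/578939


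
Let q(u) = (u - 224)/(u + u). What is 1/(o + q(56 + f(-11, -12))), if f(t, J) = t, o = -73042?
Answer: -90/6573959 ≈ -1.3690e-5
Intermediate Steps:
q(u) = (-224 + u)/(2*u) (q(u) = (-224 + u)/((2*u)) = (-224 + u)*(1/(2*u)) = (-224 + u)/(2*u))
1/(o + q(56 + f(-11, -12))) = 1/(-73042 + (-224 + (56 - 11))/(2*(56 - 11))) = 1/(-73042 + (½)*(-224 + 45)/45) = 1/(-73042 + (½)*(1/45)*(-179)) = 1/(-73042 - 179/90) = 1/(-6573959/90) = -90/6573959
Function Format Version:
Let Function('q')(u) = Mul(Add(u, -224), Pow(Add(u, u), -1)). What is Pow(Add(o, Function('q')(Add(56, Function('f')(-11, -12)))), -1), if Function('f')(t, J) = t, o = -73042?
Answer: Rational(-90, 6573959) ≈ -1.3690e-5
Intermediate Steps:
Function('q')(u) = Mul(Rational(1, 2), Pow(u, -1), Add(-224, u)) (Function('q')(u) = Mul(Add(-224, u), Pow(Mul(2, u), -1)) = Mul(Add(-224, u), Mul(Rational(1, 2), Pow(u, -1))) = Mul(Rational(1, 2), Pow(u, -1), Add(-224, u)))
Pow(Add(o, Function('q')(Add(56, Function('f')(-11, -12)))), -1) = Pow(Add(-73042, Mul(Rational(1, 2), Pow(Add(56, -11), -1), Add(-224, Add(56, -11)))), -1) = Pow(Add(-73042, Mul(Rational(1, 2), Pow(45, -1), Add(-224, 45))), -1) = Pow(Add(-73042, Mul(Rational(1, 2), Rational(1, 45), -179)), -1) = Pow(Add(-73042, Rational(-179, 90)), -1) = Pow(Rational(-6573959, 90), -1) = Rational(-90, 6573959)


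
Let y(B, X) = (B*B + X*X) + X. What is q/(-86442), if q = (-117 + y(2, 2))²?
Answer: -11449/86442 ≈ -0.13245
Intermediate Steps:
y(B, X) = X + B² + X² (y(B, X) = (B² + X²) + X = X + B² + X²)
q = 11449 (q = (-117 + (2 + 2² + 2²))² = (-117 + (2 + 4 + 4))² = (-117 + 10)² = (-107)² = 11449)
q/(-86442) = 11449/(-86442) = 11449*(-1/86442) = -11449/86442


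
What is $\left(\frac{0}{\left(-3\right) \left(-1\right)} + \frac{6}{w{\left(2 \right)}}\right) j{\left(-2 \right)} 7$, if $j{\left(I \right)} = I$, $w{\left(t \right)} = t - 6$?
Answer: $21$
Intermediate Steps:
$w{\left(t \right)} = -6 + t$ ($w{\left(t \right)} = t - 6 = -6 + t$)
$\left(\frac{0}{\left(-3\right) \left(-1\right)} + \frac{6}{w{\left(2 \right)}}\right) j{\left(-2 \right)} 7 = \left(\frac{0}{\left(-3\right) \left(-1\right)} + \frac{6}{-6 + 2}\right) \left(-2\right) 7 = \left(\frac{0}{3} + \frac{6}{-4}\right) \left(-2\right) 7 = \left(0 \cdot \frac{1}{3} + 6 \left(- \frac{1}{4}\right)\right) \left(-2\right) 7 = \left(0 - \frac{3}{2}\right) \left(-2\right) 7 = \left(- \frac{3}{2}\right) \left(-2\right) 7 = 3 \cdot 7 = 21$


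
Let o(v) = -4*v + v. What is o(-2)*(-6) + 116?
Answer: 80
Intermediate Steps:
o(v) = -3*v
o(-2)*(-6) + 116 = -3*(-2)*(-6) + 116 = 6*(-6) + 116 = -36 + 116 = 80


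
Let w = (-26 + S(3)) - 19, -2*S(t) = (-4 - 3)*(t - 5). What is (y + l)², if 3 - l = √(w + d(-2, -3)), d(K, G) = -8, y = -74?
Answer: 4981 + 284*I*√15 ≈ 4981.0 + 1099.9*I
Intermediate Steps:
S(t) = -35/2 + 7*t/2 (S(t) = -(-4 - 3)*(t - 5)/2 = -(-7)*(-5 + t)/2 = -(35 - 7*t)/2 = -35/2 + 7*t/2)
w = -52 (w = (-26 + (-35/2 + (7/2)*3)) - 19 = (-26 + (-35/2 + 21/2)) - 19 = (-26 - 7) - 19 = -33 - 19 = -52)
l = 3 - 2*I*√15 (l = 3 - √(-52 - 8) = 3 - √(-60) = 3 - 2*I*√15 ≈ 3.0 - 7.746*I)
(y + l)² = (-74 + (3 - 2*I*√15))² = (-71 - 2*I*√15)²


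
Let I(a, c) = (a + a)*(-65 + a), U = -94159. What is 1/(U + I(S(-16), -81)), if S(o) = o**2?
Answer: 1/3633 ≈ 0.00027525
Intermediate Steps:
I(a, c) = 2*a*(-65 + a) (I(a, c) = (2*a)*(-65 + a) = 2*a*(-65 + a))
1/(U + I(S(-16), -81)) = 1/(-94159 + 2*(-16)**2*(-65 + (-16)**2)) = 1/(-94159 + 2*256*(-65 + 256)) = 1/(-94159 + 2*256*191) = 1/(-94159 + 97792) = 1/3633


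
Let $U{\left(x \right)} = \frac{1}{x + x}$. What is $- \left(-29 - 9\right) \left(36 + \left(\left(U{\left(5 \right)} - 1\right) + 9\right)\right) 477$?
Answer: $\frac{3996783}{5} \approx 7.9936 \cdot 10^{5}$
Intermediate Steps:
$U{\left(x \right)} = \frac{1}{2 x}$
$- \left(-29 - 9\right) \left(36 + \left(\left(U{\left(5 \right)} - 1\right) + 9\right)\right) 477 = - \left(-29 - 9\right) \left(36 + \left(\left(\frac{1}{2 \cdot 5} - 1\right) + 9\right)\right) 477 = - - 38 \left(36 + \left(\left(\frac{1}{2} \cdot \frac{1}{5} - 1\right) + 9\right)\right) 477 = - - 38 \left(36 + \left(\left(\frac{1}{10} - 1\right) + 9\right)\right) 477 = - - 38 \left(36 + \left(- \frac{9}{10} + 9\right)\right) 477 = - - 38 \left(36 + \frac{81}{10}\right) 477 = - \left(-38\right) \frac{441}{10} \cdot 477 = - \frac{\left(-8379\right) 477}{5} = \left(-1\right) \left(- \frac{3996783}{5}\right) = \frac{3996783}{5}$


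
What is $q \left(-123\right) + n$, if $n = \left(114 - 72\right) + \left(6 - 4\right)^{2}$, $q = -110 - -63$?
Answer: $5827$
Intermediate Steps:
$q = -47$ ($q = -110 + 63 = -47$)
$n = 46$ ($n = 42 + 2^{2} = 42 + 4 = 46$)
$q \left(-123\right) + n = \left(-47\right) \left(-123\right) + 46 = 5781 + 46 = 5827$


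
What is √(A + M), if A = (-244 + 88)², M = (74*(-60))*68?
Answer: 4*I*√17349 ≈ 526.86*I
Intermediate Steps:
M = -301920 (M = -4440*68 = -301920)
A = 24336 (A = (-156)² = 24336)
√(A + M) = √(24336 - 301920) = √(-277584) = 4*I*√17349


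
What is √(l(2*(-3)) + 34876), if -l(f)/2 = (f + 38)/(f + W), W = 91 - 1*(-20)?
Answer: 2*√96125295/105 ≈ 186.75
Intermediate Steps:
W = 111 (W = 91 + 20 = 111)
l(f) = -2*(38 + f)/(111 + f) (l(f) = -2*(f + 38)/(f + 111) = -2*(38 + f)/(111 + f))
√(l(2*(-3)) + 34876) = √(2*(-38 - 2*(-3))/(111 + 2*(-3)) + 34876) = √(2*(-38 - 1*(-6))/(111 - 6) + 34876) = √(2*(-38 + 6)/105 + 34876) = √(2*(1/105)*(-32) + 34876) = √(-64/105 + 34876) = √(3661916/105) = 2*√96125295/105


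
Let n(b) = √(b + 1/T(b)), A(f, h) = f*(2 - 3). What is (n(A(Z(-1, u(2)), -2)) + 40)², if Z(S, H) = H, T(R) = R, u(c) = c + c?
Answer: (80 + I*√17)²/4 ≈ 1595.8 + 164.92*I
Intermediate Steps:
u(c) = 2*c
A(f, h) = -f (A(f, h) = f*(-1) = -f)
n(b) = √(b + 1/b)
(n(A(Z(-1, u(2)), -2)) + 40)² = (√(-2*2 + 1/(-2*2)) + 40)² = (√(-1*4 + 1/(-1*4)) + 40)² = (√(-4 + 1/(-4)) + 40)² = (√(-4 - ¼) + 40)² = (√(-17/4) + 40)² = (I*√17/2 + 40)² = (40 + I*√17/2)²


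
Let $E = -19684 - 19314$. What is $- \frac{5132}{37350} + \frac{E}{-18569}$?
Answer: $\frac{21956116}{11186325} \approx 1.9628$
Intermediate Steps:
$E = -38998$ ($E = -19684 - 19314 = -38998$)
$- \frac{5132}{37350} + \frac{E}{-18569} = - \frac{5132}{37350} - \frac{38998}{-18569} = \left(-5132\right) \frac{1}{37350} - - \frac{1258}{599} = - \frac{2566}{18675} + \frac{1258}{599} = \frac{21956116}{11186325}$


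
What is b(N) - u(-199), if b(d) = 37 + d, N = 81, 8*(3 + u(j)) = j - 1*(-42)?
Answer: 1125/8 ≈ 140.63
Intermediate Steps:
u(j) = 9/4 + j/8 (u(j) = -3 + (j - 1*(-42))/8 = -3 + (j + 42)/8 = -3 + (42 + j)/8 = -3 + (21/4 + j/8) = 9/4 + j/8)
b(N) - u(-199) = (37 + 81) - (9/4 + (⅛)*(-199)) = 118 - (9/4 - 199/8) = 118 - 1*(-181/8) = 118 + 181/8 = 1125/8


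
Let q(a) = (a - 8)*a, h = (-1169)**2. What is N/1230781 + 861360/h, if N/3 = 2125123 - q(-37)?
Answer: 9765650185974/1681937314141 ≈ 5.8062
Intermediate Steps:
h = 1366561
q(a) = a*(-8 + a) (q(a) = (-8 + a)*a = a*(-8 + a))
N = 6370374 (N = 3*(2125123 - (-37)*(-8 - 37)) = 3*(2125123 - (-37)*(-45)) = 3*(2125123 - 1*1665) = 3*(2125123 - 1665) = 3*2123458 = 6370374)
N/1230781 + 861360/h = 6370374/1230781 + 861360/1366561 = 9765650185974/1681937314141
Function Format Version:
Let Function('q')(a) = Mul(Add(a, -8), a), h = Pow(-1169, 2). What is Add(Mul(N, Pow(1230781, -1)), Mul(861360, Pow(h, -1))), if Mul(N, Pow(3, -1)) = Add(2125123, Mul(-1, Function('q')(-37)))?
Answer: Rational(9765650185974, 1681937314141) ≈ 5.8062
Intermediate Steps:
h = 1366561
Function('q')(a) = Mul(a, Add(-8, a)) (Function('q')(a) = Mul(Add(-8, a), a) = Mul(a, Add(-8, a)))
N = 6370374 (N = Mul(3, Add(2125123, Mul(-1, Mul(-37, Add(-8, -37))))) = Mul(3, Add(2125123, Mul(-1, Mul(-37, -45)))) = Mul(3, Add(2125123, Mul(-1, 1665))) = Mul(3, Add(2125123, -1665)) = Mul(3, 2123458) = 6370374)
Add(Mul(N, Pow(1230781, -1)), Mul(861360, Pow(h, -1))) = Add(Mul(6370374, Pow(1230781, -1)), Mul(861360, Pow(1366561, -1))) = Add(Mul(6370374, Rational(1, 1230781)), Mul(861360, Rational(1, 1366561))) = Add(Rational(6370374, 1230781), Rational(861360, 1366561)) = Rational(9765650185974, 1681937314141)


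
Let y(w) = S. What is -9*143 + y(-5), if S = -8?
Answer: -1295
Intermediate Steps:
y(w) = -8
-9*143 + y(-5) = -9*143 - 8 = -1287 - 8 = -1295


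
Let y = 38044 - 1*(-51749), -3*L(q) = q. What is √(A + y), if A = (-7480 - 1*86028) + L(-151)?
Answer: I*√32982/3 ≈ 60.536*I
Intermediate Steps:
L(q) = -q/3
A = -280373/3 (A = (-7480 - 1*86028) - ⅓*(-151) = (-7480 - 86028) + 151/3 = -93508 + 151/3 = -280373/3 ≈ -93458.)
y = 89793 (y = 38044 + 51749 = 89793)
√(A + y) = √(-280373/3 + 89793) = √(-10994/3) = I*√32982/3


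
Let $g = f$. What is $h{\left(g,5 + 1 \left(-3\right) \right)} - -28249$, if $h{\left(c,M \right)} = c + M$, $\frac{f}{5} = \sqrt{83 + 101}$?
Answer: $28251 + 10 \sqrt{46} \approx 28319.0$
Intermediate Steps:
$f = 10 \sqrt{46}$ ($f = 5 \sqrt{83 + 101} = 5 \sqrt{184} = 5 \cdot 2 \sqrt{46} = 10 \sqrt{46} \approx 67.823$)
$g = 10 \sqrt{46} \approx 67.823$
$h{\left(c,M \right)} = M + c$
$h{\left(g,5 + 1 \left(-3\right) \right)} - -28249 = \left(\left(5 + 1 \left(-3\right)\right) + 10 \sqrt{46}\right) - -28249 = \left(\left(5 - 3\right) + 10 \sqrt{46}\right) + 28249 = \left(2 + 10 \sqrt{46}\right) + 28249 = 28251 + 10 \sqrt{46}$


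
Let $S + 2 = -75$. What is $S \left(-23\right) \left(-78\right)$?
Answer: $-138138$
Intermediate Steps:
$S = -77$ ($S = -2 - 75 = -77$)
$S \left(-23\right) \left(-78\right) = \left(-77\right) \left(-23\right) \left(-78\right) = 1771 \left(-78\right) = -138138$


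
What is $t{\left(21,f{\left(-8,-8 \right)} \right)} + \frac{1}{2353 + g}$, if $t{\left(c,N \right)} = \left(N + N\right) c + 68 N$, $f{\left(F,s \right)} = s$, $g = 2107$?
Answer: $- \frac{3924799}{4460} \approx -880.0$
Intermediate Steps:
$t{\left(c,N \right)} = 68 N + 2 N c$ ($t{\left(c,N \right)} = 2 N c + 68 N = 68 N + 2 N c$)
$t{\left(21,f{\left(-8,-8 \right)} \right)} + \frac{1}{2353 + g} = 2 \left(-8\right) \left(34 + 21\right) + \frac{1}{2353 + 2107} = 2 \left(-8\right) 55 + \frac{1}{4460} = -880 + \frac{1}{4460} = - \frac{3924799}{4460}$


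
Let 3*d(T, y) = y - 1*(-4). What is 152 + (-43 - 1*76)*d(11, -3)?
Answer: 337/3 ≈ 112.33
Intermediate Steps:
d(T, y) = 4/3 + y/3 (d(T, y) = (y - 1*(-4))/3 = (y + 4)/3 = (4 + y)/3 = 4/3 + y/3)
152 + (-43 - 1*76)*d(11, -3) = 152 + (-43 - 1*76)*(4/3 + (⅓)*(-3)) = 152 + (-43 - 76)*(4/3 - 1) = 152 - 119*⅓ = 152 - 119/3 = 337/3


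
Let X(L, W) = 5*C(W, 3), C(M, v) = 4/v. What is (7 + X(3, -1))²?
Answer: 1681/9 ≈ 186.78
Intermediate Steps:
X(L, W) = 20/3 (X(L, W) = 5*(4/3) = 20/3)
(7 + X(3, -1))² = (7 + 20/3)² = (41/3)² = 1681/9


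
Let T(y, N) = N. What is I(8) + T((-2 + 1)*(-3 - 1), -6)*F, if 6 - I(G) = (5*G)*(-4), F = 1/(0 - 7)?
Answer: 1168/7 ≈ 166.86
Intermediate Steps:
F = -⅐ (F = 1/(-7) = -⅐ ≈ -0.14286)
I(G) = 6 + 20*G (I(G) = 6 - 5*G*(-4) = 6 - (-20)*G = 6 + 20*G)
I(8) + T((-2 + 1)*(-3 - 1), -6)*F = (6 + 20*8) - 6*(-⅐) = (6 + 160) + 6/7 = 166 + 6/7 = 1168/7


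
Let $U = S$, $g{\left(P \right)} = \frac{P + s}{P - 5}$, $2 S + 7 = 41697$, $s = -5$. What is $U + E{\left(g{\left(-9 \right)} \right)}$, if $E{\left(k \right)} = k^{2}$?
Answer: $20846$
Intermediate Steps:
$S = 20845$ ($S = - \frac{7}{2} + \frac{1}{2} \cdot 41697 = - \frac{7}{2} + \frac{41697}{2} = 20845$)
$g{\left(P \right)} = 1$ ($g{\left(P \right)} = \frac{P - 5}{P - 5} = \frac{-5 + P}{-5 + P} = 1$)
$U = 20845$
$U + E{\left(g{\left(-9 \right)} \right)} = 20845 + 1^{2} = 20845 + 1 = 20846$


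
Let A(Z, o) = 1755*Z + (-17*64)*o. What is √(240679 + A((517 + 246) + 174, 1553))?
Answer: 5*√7818 ≈ 442.10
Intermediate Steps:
A(Z, o) = -1088*o + 1755*Z (A(Z, o) = 1755*Z - 1088*o = -1088*o + 1755*Z)
√(240679 + A((517 + 246) + 174, 1553)) = √(240679 + (-1088*1553 + 1755*((517 + 246) + 174))) = √(240679 + (-1689664 + 1755*(763 + 174))) = √(240679 + (-1689664 + 1755*937)) = √(240679 + (-1689664 + 1644435)) = √(240679 - 45229) = √195450 = 5*√7818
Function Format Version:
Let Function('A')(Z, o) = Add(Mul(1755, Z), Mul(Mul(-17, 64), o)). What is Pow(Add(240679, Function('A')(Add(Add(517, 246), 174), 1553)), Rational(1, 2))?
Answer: Mul(5, Pow(7818, Rational(1, 2))) ≈ 442.10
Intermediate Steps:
Function('A')(Z, o) = Add(Mul(-1088, o), Mul(1755, Z)) (Function('A')(Z, o) = Add(Mul(1755, Z), Mul(-1088, o)) = Add(Mul(-1088, o), Mul(1755, Z)))
Pow(Add(240679, Function('A')(Add(Add(517, 246), 174), 1553)), Rational(1, 2)) = Pow(Add(240679, Add(Mul(-1088, 1553), Mul(1755, Add(Add(517, 246), 174)))), Rational(1, 2)) = Pow(Add(240679, Add(-1689664, Mul(1755, Add(763, 174)))), Rational(1, 2)) = Pow(Add(240679, Add(-1689664, Mul(1755, 937))), Rational(1, 2)) = Pow(Add(240679, Add(-1689664, 1644435)), Rational(1, 2)) = Pow(Add(240679, -45229), Rational(1, 2)) = Pow(195450, Rational(1, 2)) = Mul(5, Pow(7818, Rational(1, 2)))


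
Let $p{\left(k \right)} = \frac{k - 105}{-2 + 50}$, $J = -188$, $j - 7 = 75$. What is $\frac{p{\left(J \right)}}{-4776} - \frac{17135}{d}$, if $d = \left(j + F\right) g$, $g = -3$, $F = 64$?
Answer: $\frac{654715469}{16735104} \approx 39.122$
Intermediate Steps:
$j = 82$ ($j = 7 + 75 = 82$)
$p{\left(k \right)} = - \frac{35}{16} + \frac{k}{48}$ ($p{\left(k \right)} = \frac{-105 + k}{48} = \left(-105 + k\right) \frac{1}{48} = - \frac{35}{16} + \frac{k}{48}$)
$d = -438$ ($d = \left(82 + 64\right) \left(-3\right) = 146 \left(-3\right) = -438$)
$\frac{p{\left(J \right)}}{-4776} - \frac{17135}{d} = \frac{- \frac{35}{16} + \frac{1}{48} \left(-188\right)}{-4776} - \frac{17135}{-438} = \left(- \frac{35}{16} - \frac{47}{12}\right) \left(- \frac{1}{4776}\right) - - \frac{17135}{438} = \left(- \frac{293}{48}\right) \left(- \frac{1}{4776}\right) + \frac{17135}{438} = \frac{293}{229248} + \frac{17135}{438} = \frac{654715469}{16735104}$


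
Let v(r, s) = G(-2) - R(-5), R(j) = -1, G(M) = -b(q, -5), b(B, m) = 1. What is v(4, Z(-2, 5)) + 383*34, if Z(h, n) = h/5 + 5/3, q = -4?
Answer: 13022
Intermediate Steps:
Z(h, n) = 5/3 + h/5 (Z(h, n) = h*(1/5) + 5*(1/3) = h/5 + 5/3 = 5/3 + h/5)
G(M) = -1 (G(M) = -1*1 = -1)
v(r, s) = 0 (v(r, s) = -1 - 1*(-1) = -1 + 1 = 0)
v(4, Z(-2, 5)) + 383*34 = 0 + 383*34 = 0 + 13022 = 13022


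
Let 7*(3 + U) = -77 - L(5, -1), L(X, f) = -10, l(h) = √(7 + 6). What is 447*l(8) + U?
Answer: -88/7 + 447*√13 ≈ 1599.1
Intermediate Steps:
l(h) = √13
U = -88/7 (U = -3 + (-77 - 1*(-10))/7 = -3 + (-77 + 10)/7 = -3 + (⅐)*(-67) = -3 - 67/7 = -88/7 ≈ -12.571)
447*l(8) + U = 447*√13 - 88/7 = -88/7 + 447*√13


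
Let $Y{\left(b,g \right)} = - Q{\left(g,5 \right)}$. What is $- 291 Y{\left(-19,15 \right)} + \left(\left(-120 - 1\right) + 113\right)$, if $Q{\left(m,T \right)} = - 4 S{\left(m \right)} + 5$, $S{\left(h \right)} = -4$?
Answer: $6103$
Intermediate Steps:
$Q{\left(m,T \right)} = 21$ ($Q{\left(m,T \right)} = \left(-4\right) \left(-4\right) + 5 = 16 + 5 = 21$)
$Y{\left(b,g \right)} = -21$ ($Y{\left(b,g \right)} = \left(-1\right) 21 = -21$)
$- 291 Y{\left(-19,15 \right)} + \left(\left(-120 - 1\right) + 113\right) = \left(-291\right) \left(-21\right) + \left(\left(-120 - 1\right) + 113\right) = 6111 + \left(-121 + 113\right) = 6111 - 8 = 6103$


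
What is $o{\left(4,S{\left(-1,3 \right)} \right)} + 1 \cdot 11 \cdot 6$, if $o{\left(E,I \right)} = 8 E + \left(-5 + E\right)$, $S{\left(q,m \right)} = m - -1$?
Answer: $97$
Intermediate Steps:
$S{\left(q,m \right)} = 1 + m$ ($S{\left(q,m \right)} = m + 1 = 1 + m$)
$o{\left(E,I \right)} = -5 + 9 E$
$o{\left(4,S{\left(-1,3 \right)} \right)} + 1 \cdot 11 \cdot 6 = \left(-5 + 9 \cdot 4\right) + 1 \cdot 11 \cdot 6 = \left(-5 + 36\right) + 11 \cdot 6 = 31 + 66 = 97$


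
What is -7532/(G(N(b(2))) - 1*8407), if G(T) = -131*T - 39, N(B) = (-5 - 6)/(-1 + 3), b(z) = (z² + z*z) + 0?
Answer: 15064/15451 ≈ 0.97495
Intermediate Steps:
b(z) = 2*z² (b(z) = (z² + z²) + 0 = 2*z² + 0 = 2*z²)
N(B) = -11/2
G(T) = -39 - 131*T
-7532/(G(N(b(2))) - 1*8407) = -7532/((-39 - 131*(-11/2)) - 1*8407) = -7532/((-39 + 1441/2) - 8407) = -7532/(1363/2 - 8407) = -7532/(-15451/2) = -7532*(-2/15451) = 15064/15451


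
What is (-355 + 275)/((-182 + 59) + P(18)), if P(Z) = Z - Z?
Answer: 80/123 ≈ 0.65041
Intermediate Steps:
P(Z) = 0
(-355 + 275)/((-182 + 59) + P(18)) = (-355 + 275)/((-182 + 59) + 0) = -80/(-123 + 0) = -80/(-123) = -80*(-1/123) = 80/123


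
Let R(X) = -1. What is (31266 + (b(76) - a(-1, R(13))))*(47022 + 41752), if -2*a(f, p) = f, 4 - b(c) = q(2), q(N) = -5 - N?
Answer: 2776540011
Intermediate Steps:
b(c) = 11 (b(c) = 4 - (-5 - 1*2) = 4 - (-5 - 2) = 4 - 1*(-7) = 4 + 7 = 11)
a(f, p) = -f/2
(31266 + (b(76) - a(-1, R(13))))*(47022 + 41752) = (31266 + (11 - (-1)*(-1)/2))*(47022 + 41752) = (31266 + (11 - 1*½))*88774 = (31266 + (11 - ½))*88774 = (31266 + 21/2)*88774 = (62553/2)*88774 = 2776540011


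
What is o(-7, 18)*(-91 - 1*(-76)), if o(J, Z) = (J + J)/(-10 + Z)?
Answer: 105/4 ≈ 26.250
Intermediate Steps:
o(J, Z) = 2*J/(-10 + Z) (o(J, Z) = (2*J)/(-10 + Z) = 2*J/(-10 + Z))
o(-7, 18)*(-91 - 1*(-76)) = (2*(-7)/(-10 + 18))*(-91 - 1*(-76)) = (2*(-7)/8)*(-91 + 76) = (2*(-7)*(1/8))*(-15) = -7/4*(-15) = 105/4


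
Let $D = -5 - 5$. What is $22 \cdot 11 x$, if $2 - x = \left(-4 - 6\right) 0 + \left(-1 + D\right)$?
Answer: $3146$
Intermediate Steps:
$D = -10$
$x = 13$ ($x = 2 - \left(\left(-4 - 6\right) 0 - 11\right) = 2 - \left(\left(-10\right) 0 - 11\right) = 2 - \left(0 - 11\right) = 2 - -11 = 2 + 11 = 13$)
$22 \cdot 11 x = 22 \cdot 11 \cdot 13 = 242 \cdot 13 = 3146$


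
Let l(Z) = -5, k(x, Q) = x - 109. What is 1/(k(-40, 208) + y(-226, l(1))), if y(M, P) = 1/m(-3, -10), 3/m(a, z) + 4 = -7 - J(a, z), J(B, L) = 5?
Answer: -3/463 ≈ -0.0064795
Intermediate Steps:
k(x, Q) = -109 + x
m(a, z) = -3/16 (m(a, z) = 3/(-4 + (-7 - 1*5)) = 3/(-4 + (-7 - 5)) = 3/(-4 - 12) = 3/(-16) = 3*(-1/16) = -3/16)
y(M, P) = -16/3 (y(M, P) = 1/(-3/16) = -16/3)
1/(k(-40, 208) + y(-226, l(1))) = 1/((-109 - 40) - 16/3) = 1/(-149 - 16/3) = 1/(-463/3) = -3/463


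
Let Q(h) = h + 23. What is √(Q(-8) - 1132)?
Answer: I*√1117 ≈ 33.422*I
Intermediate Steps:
Q(h) = 23 + h
√(Q(-8) - 1132) = √((23 - 8) - 1132) = √(15 - 1132) = √(-1117) = I*√1117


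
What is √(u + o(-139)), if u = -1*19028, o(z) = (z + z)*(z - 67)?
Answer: 4*√2390 ≈ 195.55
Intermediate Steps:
o(z) = 2*z*(-67 + z) (o(z) = (2*z)*(-67 + z) = 2*z*(-67 + z))
u = -19028
√(u + o(-139)) = √(-19028 + 2*(-139)*(-67 - 139)) = √(-19028 + 2*(-139)*(-206)) = √(-19028 + 57268) = √38240 = 4*√2390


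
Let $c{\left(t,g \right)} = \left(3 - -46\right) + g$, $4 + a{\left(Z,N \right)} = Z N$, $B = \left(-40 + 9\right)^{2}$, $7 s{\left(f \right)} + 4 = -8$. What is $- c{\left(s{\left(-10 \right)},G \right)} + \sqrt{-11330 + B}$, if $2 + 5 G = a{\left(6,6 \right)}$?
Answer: $-55 + i \sqrt{10369} \approx -55.0 + 101.83 i$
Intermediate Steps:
$s{\left(f \right)} = - \frac{12}{7}$ ($s{\left(f \right)} = - \frac{4}{7} + \frac{1}{7} \left(-8\right) = - \frac{4}{7} - \frac{8}{7} = - \frac{12}{7}$)
$B = 961$ ($B = \left(-31\right)^{2} = 961$)
$a{\left(Z,N \right)} = -4 + N Z$ ($a{\left(Z,N \right)} = -4 + Z N = -4 + N Z$)
$G = 6$ ($G = - \frac{2}{5} + \frac{-4 + 6 \cdot 6}{5} = - \frac{2}{5} + \frac{-4 + 36}{5} = - \frac{2}{5} + \frac{1}{5} \cdot 32 = - \frac{2}{5} + \frac{32}{5} = 6$)
$c{\left(t,g \right)} = 49 + g$ ($c{\left(t,g \right)} = \left(3 + 46\right) + g = 49 + g$)
$- c{\left(s{\left(-10 \right)},G \right)} + \sqrt{-11330 + B} = - (49 + 6) + \sqrt{-11330 + 961} = \left(-1\right) 55 + \sqrt{-10369} = -55 + i \sqrt{10369}$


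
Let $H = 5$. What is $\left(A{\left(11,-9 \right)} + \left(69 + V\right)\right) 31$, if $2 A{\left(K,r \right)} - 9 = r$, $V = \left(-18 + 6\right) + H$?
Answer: $1922$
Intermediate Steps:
$V = -7$ ($V = \left(-18 + 6\right) + 5 = -12 + 5 = -7$)
$A{\left(K,r \right)} = \frac{9}{2} + \frac{r}{2}$
$\left(A{\left(11,-9 \right)} + \left(69 + V\right)\right) 31 = \left(\left(\frac{9}{2} + \frac{1}{2} \left(-9\right)\right) + \left(69 - 7\right)\right) 31 = \left(\left(\frac{9}{2} - \frac{9}{2}\right) + 62\right) 31 = \left(0 + 62\right) 31 = 62 \cdot 31 = 1922$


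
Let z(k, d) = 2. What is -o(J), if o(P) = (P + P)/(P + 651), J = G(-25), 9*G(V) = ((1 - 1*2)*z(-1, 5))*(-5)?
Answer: -20/5869 ≈ -0.0034077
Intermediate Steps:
G(V) = 10/9 (G(V) = (((1 - 1*2)*2)*(-5))/9 = (((1 - 2)*2)*(-5))/9 = (-1*2*(-5))/9 = (-2*(-5))/9 = (1/9)*10 = 10/9)
J = 10/9 ≈ 1.1111
o(P) = 2*P/(651 + P) (o(P) = (2*P)/(651 + P) = 2*P/(651 + P))
-o(J) = -2*10/(9*(651 + 10/9)) = -2*10/(9*5869/9) = -2*10*9/(9*5869) = -1*20/5869 = -20/5869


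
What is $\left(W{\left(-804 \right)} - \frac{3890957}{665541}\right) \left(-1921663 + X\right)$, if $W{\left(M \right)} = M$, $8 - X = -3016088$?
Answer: $- \frac{196627992825931}{221847} \approx -8.8632 \cdot 10^{8}$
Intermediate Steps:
$X = 3016096$ ($X = 8 - -3016088 = 8 + 3016088 = 3016096$)
$\left(W{\left(-804 \right)} - \frac{3890957}{665541}\right) \left(-1921663 + X\right) = \left(-804 - \frac{3890957}{665541}\right) \left(-1921663 + 3016096\right) = \left(-804 - \frac{3890957}{665541}\right) 1094433 = \left(- \frac{538985921}{665541}\right) 1094433 = - \frac{196627992825931}{221847}$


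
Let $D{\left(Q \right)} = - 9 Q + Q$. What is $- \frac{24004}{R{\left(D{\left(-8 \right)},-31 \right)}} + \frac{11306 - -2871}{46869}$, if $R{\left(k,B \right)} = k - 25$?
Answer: $- \frac{124943397}{203099} \approx -615.18$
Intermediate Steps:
$D{\left(Q \right)} = - 8 Q$
$R{\left(k,B \right)} = -25 + k$ ($R{\left(k,B \right)} = k - 25 = -25 + k$)
$- \frac{24004}{R{\left(D{\left(-8 \right)},-31 \right)}} + \frac{11306 - -2871}{46869} = - \frac{24004}{-25 - -64} + \frac{11306 - -2871}{46869} = - \frac{24004}{-25 + 64} + \left(11306 + 2871\right) \frac{1}{46869} = - \frac{24004}{39} + 14177 \cdot \frac{1}{46869} = \left(-24004\right) \frac{1}{39} + \frac{14177}{46869} = - \frac{24004}{39} + \frac{14177}{46869} = - \frac{124943397}{203099}$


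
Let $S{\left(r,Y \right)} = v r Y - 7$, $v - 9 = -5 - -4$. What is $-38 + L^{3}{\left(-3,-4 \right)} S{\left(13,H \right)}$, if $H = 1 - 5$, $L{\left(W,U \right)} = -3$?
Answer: $11383$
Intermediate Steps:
$v = 8$ ($v = 9 - 1 = 8$)
$H = -4$ ($H = 1 - 5 = -4$)
$S{\left(r,Y \right)} = -7 + 8 Y r$ ($S{\left(r,Y \right)} = 8 r Y - 7 = 8 Y r - 7 = -7 + 8 Y r$)
$-38 + L^{3}{\left(-3,-4 \right)} S{\left(13,H \right)} = -38 + \left(-3\right)^{3} \left(-7 + 8 \left(-4\right) 13\right) = -38 - 27 \left(-7 - 416\right) = -38 - -11421 = -38 + 11421 = 11383$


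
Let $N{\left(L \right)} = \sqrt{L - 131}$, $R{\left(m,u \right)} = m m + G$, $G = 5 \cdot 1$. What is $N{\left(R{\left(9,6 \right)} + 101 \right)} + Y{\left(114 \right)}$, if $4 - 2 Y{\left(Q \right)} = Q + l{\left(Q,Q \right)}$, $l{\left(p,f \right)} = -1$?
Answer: $- \frac{109}{2} + 2 \sqrt{14} \approx -47.017$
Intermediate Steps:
$G = 5$
$R{\left(m,u \right)} = 5 + m^{2}$ ($R{\left(m,u \right)} = m m + 5 = m^{2} + 5 = 5 + m^{2}$)
$N{\left(L \right)} = \sqrt{-131 + L}$
$Y{\left(Q \right)} = \frac{5}{2} - \frac{Q}{2}$ ($Y{\left(Q \right)} = 2 - \frac{Q - 1}{2} = 2 - \frac{-1 + Q}{2} = 2 - \left(- \frac{1}{2} + \frac{Q}{2}\right) = \frac{5}{2} - \frac{Q}{2}$)
$N{\left(R{\left(9,6 \right)} + 101 \right)} + Y{\left(114 \right)} = \sqrt{-131 + \left(\left(5 + 9^{2}\right) + 101\right)} + \left(\frac{5}{2} - 57\right) = \sqrt{-131 + \left(\left(5 + 81\right) + 101\right)} + \left(\frac{5}{2} - 57\right) = \sqrt{-131 + \left(86 + 101\right)} - \frac{109}{2} = \sqrt{-131 + 187} - \frac{109}{2} = \sqrt{56} - \frac{109}{2} = 2 \sqrt{14} - \frac{109}{2} = - \frac{109}{2} + 2 \sqrt{14}$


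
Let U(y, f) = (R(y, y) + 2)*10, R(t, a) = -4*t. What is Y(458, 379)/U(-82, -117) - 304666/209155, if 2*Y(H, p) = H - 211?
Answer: -391826863/276084600 ≈ -1.4192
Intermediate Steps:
U(y, f) = 20 - 40*y (U(y, f) = (-4*y + 2)*10 = (2 - 4*y)*10 = 20 - 40*y)
Y(H, p) = -211/2 + H/2 (Y(H, p) = (H - 211)/2 = (-211 + H)/2 = -211/2 + H/2)
Y(458, 379)/U(-82, -117) - 304666/209155 = (-211/2 + (½)*458)/(20 - 40*(-82)) - 304666/209155 = (-211/2 + 229)/(20 + 3280) - 304666*1/209155 = (247/2)/3300 - 304666/209155 = (247/2)*(1/3300) - 304666/209155 = 247/6600 - 304666/209155 = -391826863/276084600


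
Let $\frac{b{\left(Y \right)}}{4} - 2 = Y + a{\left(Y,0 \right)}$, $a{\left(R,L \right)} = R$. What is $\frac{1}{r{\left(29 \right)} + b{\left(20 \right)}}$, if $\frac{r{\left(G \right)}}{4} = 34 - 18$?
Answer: $\frac{1}{232} \approx 0.0043103$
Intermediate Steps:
$b{\left(Y \right)} = 8 + 8 Y$ ($b{\left(Y \right)} = 8 + 4 \left(Y + Y\right) = 8 + 4 \cdot 2 Y = 8 + 8 Y$)
$r{\left(G \right)} = 64$ ($r{\left(G \right)} = 4 \left(34 - 18\right) = 4 \cdot 16 = 64$)
$\frac{1}{r{\left(29 \right)} + b{\left(20 \right)}} = \frac{1}{64 + \left(8 + 8 \cdot 20\right)} = \frac{1}{64 + \left(8 + 160\right)} = \frac{1}{64 + 168} = \frac{1}{232}$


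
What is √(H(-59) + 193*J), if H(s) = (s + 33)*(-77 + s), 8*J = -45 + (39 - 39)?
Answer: √39206/4 ≈ 49.501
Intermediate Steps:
J = -45/8 (J = (-45 + (39 - 39))/8 = (-45 + 0)/8 = (⅛)*(-45) = -45/8 ≈ -5.6250)
H(s) = (-77 + s)*(33 + s) (H(s) = (33 + s)*(-77 + s) = (-77 + s)*(33 + s))
√(H(-59) + 193*J) = √((-2541 + (-59)² - 44*(-59)) + 193*(-45/8)) = √((-2541 + 3481 + 2596) - 8685/8) = √(3536 - 8685/8) = √(19603/8) = √39206/4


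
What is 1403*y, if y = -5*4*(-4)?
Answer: 112240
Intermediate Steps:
y = 80 (y = -20*(-4) = 80)
1403*y = 1403*80 = 112240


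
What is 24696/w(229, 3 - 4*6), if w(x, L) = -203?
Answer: -3528/29 ≈ -121.66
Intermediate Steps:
24696/w(229, 3 - 4*6) = 24696/(-203) = 24696*(-1/203) = -3528/29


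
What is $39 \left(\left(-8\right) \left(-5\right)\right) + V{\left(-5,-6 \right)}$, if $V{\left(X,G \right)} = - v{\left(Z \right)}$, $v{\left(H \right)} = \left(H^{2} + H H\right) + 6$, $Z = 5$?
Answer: $1504$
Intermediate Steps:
$v{\left(H \right)} = 6 + 2 H^{2}$ ($v{\left(H \right)} = \left(H^{2} + H^{2}\right) + 6 = 2 H^{2} + 6 = 6 + 2 H^{2}$)
$V{\left(X,G \right)} = -56$ ($V{\left(X,G \right)} = - (6 + 2 \cdot 5^{2}) = - (6 + 2 \cdot 25) = - (6 + 50) = \left(-1\right) 56 = -56$)
$39 \left(\left(-8\right) \left(-5\right)\right) + V{\left(-5,-6 \right)} = 39 \left(\left(-8\right) \left(-5\right)\right) - 56 = 39 \cdot 40 - 56 = 1560 - 56 = 1504$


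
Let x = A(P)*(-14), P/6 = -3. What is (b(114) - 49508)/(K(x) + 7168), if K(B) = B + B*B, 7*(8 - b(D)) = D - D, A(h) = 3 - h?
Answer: -4950/9331 ≈ -0.53049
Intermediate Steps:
P = -18 (P = 6*(-3) = -18)
b(D) = 8 (b(D) = 8 - (D - D)/7 = 8 - 1/7*0 = 8 + 0 = 8)
x = -294 (x = (3 - 1*(-18))*(-14) = (3 + 18)*(-14) = 21*(-14) = -294)
K(B) = B + B**2
(b(114) - 49508)/(K(x) + 7168) = (8 - 49508)/(-294*(1 - 294) + 7168) = -49500/(-294*(-293) + 7168) = -49500/(86142 + 7168) = -49500/93310 = -49500*1/93310 = -4950/9331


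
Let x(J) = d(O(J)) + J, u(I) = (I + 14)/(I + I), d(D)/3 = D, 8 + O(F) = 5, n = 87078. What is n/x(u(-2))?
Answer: -14513/2 ≈ -7256.5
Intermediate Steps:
O(F) = -3 (O(F) = -8 + 5 = -3)
d(D) = 3*D
u(I) = (14 + I)/(2*I) (u(I) = (14 + I)/((2*I)) = (14 + I)*(1/(2*I)) = (14 + I)/(2*I))
x(J) = -9 + J (x(J) = 3*(-3) + J = -9 + J)
n/x(u(-2)) = 87078/(-9 + (½)*(14 - 2)/(-2)) = 87078/(-9 + (½)*(-½)*12) = 87078/(-9 - 3) = 87078/(-12) = 87078*(-1/12) = -14513/2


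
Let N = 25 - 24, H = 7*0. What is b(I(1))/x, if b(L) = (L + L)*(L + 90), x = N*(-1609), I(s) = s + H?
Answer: -182/1609 ≈ -0.11311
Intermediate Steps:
H = 0
N = 1
I(s) = s (I(s) = s + 0 = s)
x = -1609 (x = 1*(-1609) = -1609)
b(L) = 2*L*(90 + L) (b(L) = (2*L)*(90 + L) = 2*L*(90 + L))
b(I(1))/x = (2*1*(90 + 1))/(-1609) = (2*1*91)*(-1/1609) = 182*(-1/1609) = -182/1609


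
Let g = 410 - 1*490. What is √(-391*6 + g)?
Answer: I*√2426 ≈ 49.254*I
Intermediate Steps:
g = -80 (g = 410 - 490 = -80)
√(-391*6 + g) = √(-391*6 - 80) = √(-2346 - 80) = √(-2426) = I*√2426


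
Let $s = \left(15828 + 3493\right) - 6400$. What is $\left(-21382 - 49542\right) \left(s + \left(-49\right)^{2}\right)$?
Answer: $-1086697528$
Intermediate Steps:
$s = 12921$ ($s = 19321 - 6400 = 12921$)
$\left(-21382 - 49542\right) \left(s + \left(-49\right)^{2}\right) = \left(-21382 - 49542\right) \left(12921 + \left(-49\right)^{2}\right) = - 70924 \left(12921 + 2401\right) = \left(-70924\right) 15322 = -1086697528$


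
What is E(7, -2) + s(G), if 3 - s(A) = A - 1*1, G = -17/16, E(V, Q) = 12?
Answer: 273/16 ≈ 17.063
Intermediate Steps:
G = -17/16 (G = -17*1/16 = -17/16 ≈ -1.0625)
s(A) = 4 - A (s(A) = 3 - (A - 1*1) = 3 - (A - 1) = 3 - (-1 + A) = 3 + (1 - A) = 4 - A)
E(7, -2) + s(G) = 12 + (4 - 1*(-17/16)) = 12 + (4 + 17/16) = 12 + 81/16 = 273/16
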